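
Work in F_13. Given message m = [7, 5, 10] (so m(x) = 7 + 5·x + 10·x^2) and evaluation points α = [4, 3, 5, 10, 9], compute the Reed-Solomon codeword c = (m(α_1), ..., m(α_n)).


c = [5, 8, 9, 4, 4]

Message polynomial: m(x) = 7 + 5·x + 10·x^2 (mod 13).
For each evaluation point α_i, compute m(α_i) mod 13:
  α_1 = 4: Horner steps 10 → 6 → 5, so m(4) = 5.
  α_2 = 3: Horner steps 10 → 9 → 8, so m(3) = 8.
  α_3 = 5: Horner steps 10 → 3 → 9, so m(5) = 9.
  α_4 = 10: Horner steps 10 → 1 → 4, so m(10) = 4.
  α_5 = 9: Horner steps 10 → 4 → 4, so m(9) = 4.
Codeword c = [5, 8, 9, 4, 4] ∈ F_13^5.


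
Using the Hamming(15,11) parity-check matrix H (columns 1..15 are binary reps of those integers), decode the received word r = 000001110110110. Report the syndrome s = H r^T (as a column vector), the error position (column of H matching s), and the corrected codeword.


s = (1, 0, 1, 1)^T, error position = 11, corrected codeword c = 000001110100110

Compute s = H r^T mod 2 one row at a time:
  s_1 = 1 + 0 + 1 + 1 + 0 + 1 + 1 + 0 = 5 ≡ 1 (mod 2).
  s_2 = 0 + 0 + 1 + 1 + 0 + 1 + 1 + 0 = 4 ≡ 0 (mod 2).
  s_3 = 0 + 0 + 1 + 1 + 1 + 1 + 1 + 0 = 5 ≡ 1 (mod 2).
  s_4 = 0 + 0 + 0 + 1 + 0 + 1 + 1 + 0 = 3 ≡ 1 (mod 2).
s = (1, 0, 1, 1)^T — this equals column 11 of H (binary 1011), so error is at position 11.
Correct: flip bit 11 of r = 000001110110110 to get c = 000001110100110.


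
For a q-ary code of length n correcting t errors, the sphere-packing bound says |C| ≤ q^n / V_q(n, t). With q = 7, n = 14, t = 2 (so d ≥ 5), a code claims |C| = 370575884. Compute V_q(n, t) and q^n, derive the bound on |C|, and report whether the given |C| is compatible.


V_q(n, t) = 3361, q^n = 678223072849, Hamming bound = 201792047, |C| = 370575884 > bound (violated).

Step 1: Compute V_q(n, t) = Σ_{j=0}^2 C(n, j) (q−1)^j.
  j = 0: C(14,0)·(6)^0 = 1·1 = 1.
  j = 1: C(14,1)·(6)^1 = 14·6 = 84.
  j = 2: C(14,2)·(6)^2 = 91·36 = 3276.
  V_q(n, t) = 1 + 84 + 3276 = 3361.
Step 2: q^n = 7^14 = 678223072849.
Step 3: Hamming bound ⌊q^n / V_q(n,t)⌋ = ⌊678223072849/3361⌋ = 201792047.
Step 4: Compare |C| = 370575884 to 201792047: violated.
The claimed |C| lies above the Hamming bound, so no 7-ary code of length 14 with d ≥ 5 can have 370575884 codewords.


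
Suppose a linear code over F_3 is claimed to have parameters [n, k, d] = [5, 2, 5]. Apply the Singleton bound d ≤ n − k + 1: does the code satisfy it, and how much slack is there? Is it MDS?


Singleton RHS = n − k + 1 = 4, slack = -1, bound violated (no such code; not MDS).

Singleton bound: d ≤ n − k + 1.
Here n = 5, k = 2, so n − k + 1 = 4.
Given d = 5, check d ≤ 4: NO.
Slack = (n − k + 1) − d = -1.
The slack is negative: d = 5 exceeds n − k + 1 = 4 by 1, so the Singleton bound is violated and no linear [5, 2, 5]_3 code can exist. In particular it is not MDS (MDS requires d = n − k + 1 exactly).
Description: the claimed parameters are [5, 2, 5]_3; such a code would be impossible (violates the Singleton bound).


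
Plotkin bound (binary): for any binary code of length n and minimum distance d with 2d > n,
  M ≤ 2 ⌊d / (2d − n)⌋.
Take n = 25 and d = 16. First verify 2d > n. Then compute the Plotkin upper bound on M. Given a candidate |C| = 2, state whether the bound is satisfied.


Plotkin bound M ≤ 4; given |C| = 2 ≤ bound (satisfied).

Check applicability: 2d = 32, n = 25.
2d − n = 7 > 0, so Plotkin applies.
Compute d/(2d−n) = 16/7 ≈ 2.2857.
⌊d/(2d−n)⌋ = 2.
Plotkin bound: M ≤ 2·2 = 4.
Given |C| = 2, check: satisfied.
This |C| is below the Plotkin bound.


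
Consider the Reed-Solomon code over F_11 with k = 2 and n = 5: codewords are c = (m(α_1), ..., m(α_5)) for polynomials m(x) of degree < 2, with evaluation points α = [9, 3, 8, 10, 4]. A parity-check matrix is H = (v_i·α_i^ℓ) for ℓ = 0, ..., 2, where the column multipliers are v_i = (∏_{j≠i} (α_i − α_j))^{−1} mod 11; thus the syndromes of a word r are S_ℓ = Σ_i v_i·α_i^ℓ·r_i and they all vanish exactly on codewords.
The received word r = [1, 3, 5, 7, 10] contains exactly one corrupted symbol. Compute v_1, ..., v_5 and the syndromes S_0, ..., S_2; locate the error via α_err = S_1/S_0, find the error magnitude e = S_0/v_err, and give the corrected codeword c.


S = (3, 8, 3), error at position 4, error magnitude e = 10, c = [1, 3, 5, 8, 10].

Step 1: column multipliers v_i = (∏_{j≠i}(α_i − α_j))^{−1} mod 11.
  i = 1 (α = 9): (9−3)(9−8)(9−10)(9−4) = 6·1·(−1)·5 = −30 ≡ 3, so v_1 = 3^{−1} = 4 (mod 11).
  i = 2 (α = 3): (3−9)(3−8)(3−10)(3−4) = (−6)·(−5)·(−7)·(−1) = 210 ≡ 1, so v_2 = 1^{−1} = 1 (mod 11).
  i = 3 (α = 8): (8−9)(8−3)(8−10)(8−4) = (−1)·5·(−2)·4 = 40 ≡ 7, so v_3 = 7^{−1} = 8 (mod 11).
  i = 4 (α = 10): (10−9)(10−3)(10−8)(10−4) = 1·7·2·6 = 84 ≡ 7, so v_4 = 7^{−1} = 8 (mod 11).
  i = 5 (α = 4): (4−9)(4−3)(4−8)(4−10) = (−5)·1·(−4)·(−6) = −120 ≡ 1, so v_5 = 1^{−1} = 1 (mod 11).
  v = [4, 1, 8, 8, 1].
Step 2: syndromes of r = [1, 3, 5, 7, 10] (all sums mod 11).
  S_0 = Σ v_i r_i = 4·1 + 1·3 + 8·5 + 8·7 + 1·10 = 113 ≡ 3.
  S_1 = Σ v_i α_i r_i = 4·9·1 + 1·3·3 + 8·8·5 + 8·10·7 + 1·4·10 = 965 ≡ 8.
  α_i^2 mod 11 = [4, 9, 9, 1, 5].
  S_2 = Σ v_i α_i^2 r_i = 4·4·1 + 1·9·3 + 8·9·5 + 8·1·7 + 1·5·10 = 509 ≡ 3.
  S = (3, 8, 3) ≠ 0, so r is not a codeword (an error is present).
Step 3: locate the error. For a single error e at position i, S_ℓ = v_i·e·α_i^ℓ, so α_err = S_1/S_0.
  S_0^{−1} = 3^{−1} = 4 (mod 11), so α_err = 8·4 = 32 ≡ 10 = α_4. Error position i = 4.
  Consistency check: S_2/S_1 = 3·7 = 21 ≡ 10 = α_err ✓ (single-error assumption holds).
Step 4: error magnitude e = S_0/v_4 = S_0·∏_{j≠4}(α_4 − α_j) = 3·7 = 21 ≡ 10 (mod 11).
Step 5: correct position 4: c_4 = r_4 − e = 7 − 10 ≡ 8 (mod 11). Hence c = [1, 3, 5, 8, 10].
  Check: interpolating c through the α_i gives m(x) = 4 + 7·x (degree < 2) with m(α_i) = c_i for every i, so c is indeed a codeword.


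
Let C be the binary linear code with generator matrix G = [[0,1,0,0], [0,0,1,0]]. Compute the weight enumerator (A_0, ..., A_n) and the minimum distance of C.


Weight distribution: A_0 = 1, A_1 = 2, A_2 = 1. Minimum distance d = 1.

Enumerate all 2^2 = 4 messages m ∈ F_2^2.
For each, compute codeword c = mG in F_2^4, then tally its weight.
  m = 00 → c = 0000, weight = 0.
  m = 10 → c = 0100, weight = 1.
  m = 01 → c = 0010, weight = 1.
  m = 11 → c = 0110, weight = 2.
Tally weights:
  weight 0: 1 codewords.
  weight 1: 2 codewords.
  weight 2: 1 codewords.
Minimum distance d = smallest w > 0 with A_w > 0 = 1.
Sanity: Σ A_w = 4 = 2^2 = 4 ✓.


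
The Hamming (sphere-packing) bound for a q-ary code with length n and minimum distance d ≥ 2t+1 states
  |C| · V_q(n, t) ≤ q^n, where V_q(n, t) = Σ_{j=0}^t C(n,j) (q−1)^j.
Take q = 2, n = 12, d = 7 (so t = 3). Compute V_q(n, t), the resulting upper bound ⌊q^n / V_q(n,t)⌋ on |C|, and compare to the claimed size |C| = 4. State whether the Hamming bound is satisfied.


V_q(n, t) = 299, q^n = 4096, Hamming bound = 13, |C| = 4 ≤ bound (satisfied).

Step 1: Compute V_q(n, t) = Σ_{j=0}^3 C(n, j) (q−1)^j.
  j = 0: C(12,0)·(1)^0 = 1·1 = 1.
  j = 1: C(12,1)·(1)^1 = 12·1 = 12.
  j = 2: C(12,2)·(1)^2 = 66·1 = 66.
  j = 3: C(12,3)·(1)^3 = 220·1 = 220.
  V_q(n, t) = 1 + 12 + 66 + 220 = 299.
Step 2: q^n = 2^12 = 4096.
Step 3: Hamming bound ⌊q^n / V_q(n,t)⌋ = ⌊4096/299⌋ = 13.
Step 4: Compare |C| = 4 to 13: satisfied.
The claimed |C| lies below the Hamming bound.


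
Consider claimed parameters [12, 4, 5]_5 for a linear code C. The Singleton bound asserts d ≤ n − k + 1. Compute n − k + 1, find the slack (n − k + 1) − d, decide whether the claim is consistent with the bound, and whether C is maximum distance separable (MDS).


Singleton RHS = n − k + 1 = 9, slack = 4, bound satisfied, not MDS.

Singleton bound: d ≤ n − k + 1.
Here n = 12, k = 4, so n − k + 1 = 9.
Given d = 5, check d ≤ 9: YES.
Slack = (n − k + 1) − d = 4.
The code is NOT MDS (slack = 4 > 0).
Description: the claimed parameters are [12, 4, 5]_5; such a code would be non-MDS.


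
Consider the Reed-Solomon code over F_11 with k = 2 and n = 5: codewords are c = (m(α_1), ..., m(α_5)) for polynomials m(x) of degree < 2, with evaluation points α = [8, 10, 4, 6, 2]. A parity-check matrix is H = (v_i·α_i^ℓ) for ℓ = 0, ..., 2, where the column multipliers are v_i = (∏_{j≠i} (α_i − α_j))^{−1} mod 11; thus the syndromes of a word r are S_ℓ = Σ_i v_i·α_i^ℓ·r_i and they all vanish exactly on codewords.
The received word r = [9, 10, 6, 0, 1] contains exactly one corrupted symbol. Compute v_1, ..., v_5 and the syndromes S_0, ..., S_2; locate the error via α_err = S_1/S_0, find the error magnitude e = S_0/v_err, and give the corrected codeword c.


S = (5, 7, 1), error at position 1, error magnitude e = 4, c = [5, 10, 6, 0, 1].

Step 1: column multipliers v_i = (∏_{j≠i}(α_i − α_j))^{−1} mod 11.
  i = 1 (α = 8): (8−10)(8−4)(8−6)(8−2) = (−2)·4·2·6 = −96 ≡ 3, so v_1 = 3^{−1} = 4 (mod 11).
  i = 2 (α = 10): (10−8)(10−4)(10−6)(10−2) = 2·6·4·8 = 384 ≡ 10, so v_2 = 10^{−1} = 10 (mod 11).
  i = 3 (α = 4): (4−8)(4−10)(4−6)(4−2) = (−4)·(−6)·(−2)·2 = −96 ≡ 3, so v_3 = 3^{−1} = 4 (mod 11).
  i = 4 (α = 6): (6−8)(6−10)(6−4)(6−2) = (−2)·(−4)·2·4 = 64 ≡ 9, so v_4 = 9^{−1} = 5 (mod 11).
  i = 5 (α = 2): (2−8)(2−10)(2−4)(2−6) = (−6)·(−8)·(−2)·(−4) = 384 ≡ 10, so v_5 = 10^{−1} = 10 (mod 11).
  v = [4, 10, 4, 5, 10].
Step 2: syndromes of r = [9, 10, 6, 0, 1] (all sums mod 11).
  S_0 = Σ v_i r_i = 4·9 + 10·10 + 4·6 + 5·0 + 10·1 = 170 ≡ 5.
  S_1 = Σ v_i α_i r_i = 4·8·9 + 10·10·10 + 4·4·6 + 5·6·0 + 10·2·1 = 1404 ≡ 7.
  α_i^2 mod 11 = [9, 1, 5, 3, 4].
  S_2 = Σ v_i α_i^2 r_i = 4·9·9 + 10·1·10 + 4·5·6 + 5·3·0 + 10·4·1 = 584 ≡ 1.
  S = (5, 7, 1) ≠ 0, so r is not a codeword (an error is present).
Step 3: locate the error. For a single error e at position i, S_ℓ = v_i·e·α_i^ℓ, so α_err = S_1/S_0.
  S_0^{−1} = 5^{−1} = 9 (mod 11), so α_err = 7·9 = 63 ≡ 8 = α_1. Error position i = 1.
  Consistency check: S_2/S_1 = 1·8 = 8 ≡ 8 = α_err ✓ (single-error assumption holds).
Step 4: error magnitude e = S_0/v_1 = S_0·∏_{j≠1}(α_1 − α_j) = 5·3 = 15 ≡ 4 (mod 11).
Step 5: correct position 1: c_1 = r_1 − e = 9 − 4 ≡ 5 (mod 11). Hence c = [5, 10, 6, 0, 1].
  Check: interpolating c through the α_i gives m(x) = 7 + 8·x (degree < 2) with m(α_i) = c_i for every i, so c is indeed a codeword.


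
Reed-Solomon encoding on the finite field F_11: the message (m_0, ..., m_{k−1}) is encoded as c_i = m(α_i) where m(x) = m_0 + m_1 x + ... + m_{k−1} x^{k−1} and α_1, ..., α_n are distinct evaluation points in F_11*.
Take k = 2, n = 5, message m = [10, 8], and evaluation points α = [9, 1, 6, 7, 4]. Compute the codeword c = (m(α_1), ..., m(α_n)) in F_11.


c = [5, 7, 3, 0, 9]

Message polynomial: m(x) = 10 + 8·x (mod 11).
For each evaluation point α_i, compute m(α_i) mod 11:
  α_1 = 9: Horner steps 8 → 5, so m(9) = 5.
  α_2 = 1: Horner steps 8 → 7, so m(1) = 7.
  α_3 = 6: Horner steps 8 → 3, so m(6) = 3.
  α_4 = 7: Horner steps 8 → 0, so m(7) = 0.
  α_5 = 4: Horner steps 8 → 9, so m(4) = 9.
Codeword c = [5, 7, 3, 0, 9] ∈ F_11^5.


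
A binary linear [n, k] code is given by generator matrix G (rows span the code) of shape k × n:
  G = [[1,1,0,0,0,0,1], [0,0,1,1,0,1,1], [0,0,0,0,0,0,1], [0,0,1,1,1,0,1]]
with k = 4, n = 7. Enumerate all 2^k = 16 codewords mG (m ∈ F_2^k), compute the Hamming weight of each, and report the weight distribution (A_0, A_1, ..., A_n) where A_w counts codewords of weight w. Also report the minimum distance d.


Weight distribution: A_0 = 1, A_1 = 1, A_2 = 2, A_3 = 4, A_4 = 3, A_5 = 3, A_6 = 2. Minimum distance d = 1.

Enumerate all 2^4 = 16 messages m ∈ F_2^4.
For each, compute codeword c = mG in F_2^7, then tally its weight.
  m = 0000 → c = 0000000, weight = 0.
  m = 1000 → c = 1100001, weight = 3.
  m = 0100 → c = 0011011, weight = 4.
  m = 1100 → c = 1111010, weight = 5.
  m = 0010 → c = 0000001, weight = 1.
  m = 1010 → c = 1100000, weight = 2.
  m = 0110 → c = 0011010, weight = 3.
  m = 1110 → c = 1111011, weight = 6.
  m = 0001 → c = 0011101, weight = 4.
  m = 1001 → c = 1111100, weight = 5.
  m = 0101 → c = 0000110, weight = 2.
  m = 1101 → c = 1100111, weight = 5.
  m = 0011 → c = 0011100, weight = 3.
  m = 1011 → c = 1111101, weight = 6.
  m = 0111 → c = 0000111, weight = 3.
  m = 1111 → c = 1100110, weight = 4.
Tally weights:
  weight 0: 1 codewords.
  weight 1: 1 codewords.
  weight 2: 2 codewords.
  weight 3: 4 codewords.
  weight 4: 3 codewords.
  weight 5: 3 codewords.
  weight 6: 2 codewords.
Minimum distance d = smallest w > 0 with A_w > 0 = 1.
Sanity: Σ A_w = 16 = 2^4 = 16 ✓.


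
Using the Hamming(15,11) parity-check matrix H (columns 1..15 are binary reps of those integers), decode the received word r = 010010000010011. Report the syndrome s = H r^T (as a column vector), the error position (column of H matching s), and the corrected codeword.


s = (1, 1, 0, 1)^T, error position = 13, corrected codeword c = 010010000010111

Compute s = H r^T mod 2 one row at a time:
  s_1 = 0 + 0 + 0 + 1 + 0 + 0 + 1 + 1 = 3 ≡ 1 (mod 2).
  s_2 = 0 + 1 + 0 + 0 + 0 + 0 + 1 + 1 = 3 ≡ 1 (mod 2).
  s_3 = 1 + 0 + 0 + 0 + 0 + 1 + 1 + 1 = 4 ≡ 0 (mod 2).
  s_4 = 0 + 0 + 1 + 0 + 0 + 1 + 0 + 1 = 3 ≡ 1 (mod 2).
s = (1, 1, 0, 1)^T — this equals column 13 of H (binary 1101), so error is at position 13.
Correct: flip bit 13 of r = 010010000010011 to get c = 010010000010111.


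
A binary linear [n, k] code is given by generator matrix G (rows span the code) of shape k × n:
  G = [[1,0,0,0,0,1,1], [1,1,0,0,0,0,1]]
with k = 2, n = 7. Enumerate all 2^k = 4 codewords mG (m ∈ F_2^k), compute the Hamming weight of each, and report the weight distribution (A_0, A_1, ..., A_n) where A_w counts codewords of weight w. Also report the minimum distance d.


Weight distribution: A_0 = 1, A_2 = 1, A_3 = 2. Minimum distance d = 2.

Enumerate all 2^2 = 4 messages m ∈ F_2^2.
For each, compute codeword c = mG in F_2^7, then tally its weight.
  m = 00 → c = 0000000, weight = 0.
  m = 10 → c = 1000011, weight = 3.
  m = 01 → c = 1100001, weight = 3.
  m = 11 → c = 0100010, weight = 2.
Tally weights:
  weight 0: 1 codewords.
  weight 2: 1 codewords.
  weight 3: 2 codewords.
Minimum distance d = smallest w > 0 with A_w > 0 = 2.
Sanity: Σ A_w = 4 = 2^2 = 4 ✓.


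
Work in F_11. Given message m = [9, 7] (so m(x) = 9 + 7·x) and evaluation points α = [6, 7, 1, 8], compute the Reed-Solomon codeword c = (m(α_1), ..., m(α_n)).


c = [7, 3, 5, 10]

Message polynomial: m(x) = 9 + 7·x (mod 11).
For each evaluation point α_i, compute m(α_i) mod 11:
  α_1 = 6: Horner steps 7 → 7, so m(6) = 7.
  α_2 = 7: Horner steps 7 → 3, so m(7) = 3.
  α_3 = 1: Horner steps 7 → 5, so m(1) = 5.
  α_4 = 8: Horner steps 7 → 10, so m(8) = 10.
Codeword c = [7, 3, 5, 10] ∈ F_11^4.


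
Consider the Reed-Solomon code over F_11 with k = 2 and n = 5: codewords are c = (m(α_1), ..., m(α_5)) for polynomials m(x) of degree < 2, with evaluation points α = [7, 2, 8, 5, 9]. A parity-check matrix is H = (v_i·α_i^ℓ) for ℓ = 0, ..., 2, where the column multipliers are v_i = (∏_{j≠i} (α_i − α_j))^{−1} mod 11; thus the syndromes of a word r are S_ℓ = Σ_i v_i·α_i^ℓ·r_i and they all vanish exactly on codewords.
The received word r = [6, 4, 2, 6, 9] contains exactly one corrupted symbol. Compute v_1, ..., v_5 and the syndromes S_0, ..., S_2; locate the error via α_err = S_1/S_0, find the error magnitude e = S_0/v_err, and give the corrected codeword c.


S = (5, 3, 4), error at position 4, error magnitude e = 3, c = [6, 4, 2, 3, 9].

Step 1: column multipliers v_i = (∏_{j≠i}(α_i − α_j))^{−1} mod 11.
  i = 1 (α = 7): (7−2)(7−8)(7−5)(7−9) = 5·(−1)·2·(−2) = 20 ≡ 9, so v_1 = 9^{−1} = 5 (mod 11).
  i = 2 (α = 2): (2−7)(2−8)(2−5)(2−9) = (−5)·(−6)·(−3)·(−7) = 630 ≡ 3, so v_2 = 3^{−1} = 4 (mod 11).
  i = 3 (α = 8): (8−7)(8−2)(8−5)(8−9) = 1·6·3·(−1) = −18 ≡ 4, so v_3 = 4^{−1} = 3 (mod 11).
  i = 4 (α = 5): (5−7)(5−2)(5−8)(5−9) = (−2)·3·(−3)·(−4) = −72 ≡ 5, so v_4 = 5^{−1} = 9 (mod 11).
  i = 5 (α = 9): (9−7)(9−2)(9−8)(9−5) = 2·7·1·4 = 56 ≡ 1, so v_5 = 1^{−1} = 1 (mod 11).
  v = [5, 4, 3, 9, 1].
Step 2: syndromes of r = [6, 4, 2, 6, 9] (all sums mod 11).
  S_0 = Σ v_i r_i = 5·6 + 4·4 + 3·2 + 9·6 + 1·9 = 115 ≡ 5.
  S_1 = Σ v_i α_i r_i = 5·7·6 + 4·2·4 + 3·8·2 + 9·5·6 + 1·9·9 = 641 ≡ 3.
  α_i^2 mod 11 = [5, 4, 9, 3, 4].
  S_2 = Σ v_i α_i^2 r_i = 5·5·6 + 4·4·4 + 3·9·2 + 9·3·6 + 1·4·9 = 466 ≡ 4.
  S = (5, 3, 4) ≠ 0, so r is not a codeword (an error is present).
Step 3: locate the error. For a single error e at position i, S_ℓ = v_i·e·α_i^ℓ, so α_err = S_1/S_0.
  S_0^{−1} = 5^{−1} = 9 (mod 11), so α_err = 3·9 = 27 ≡ 5 = α_4. Error position i = 4.
  Consistency check: S_2/S_1 = 4·4 = 16 ≡ 5 = α_err ✓ (single-error assumption holds).
Step 4: error magnitude e = S_0/v_4 = S_0·∏_{j≠4}(α_4 − α_j) = 5·5 = 25 ≡ 3 (mod 11).
Step 5: correct position 4: c_4 = r_4 − e = 6 − 3 ≡ 3 (mod 11). Hence c = [6, 4, 2, 3, 9].
  Check: interpolating c through the α_i gives m(x) = 1 + 7·x (degree < 2) with m(α_i) = c_i for every i, so c is indeed a codeword.


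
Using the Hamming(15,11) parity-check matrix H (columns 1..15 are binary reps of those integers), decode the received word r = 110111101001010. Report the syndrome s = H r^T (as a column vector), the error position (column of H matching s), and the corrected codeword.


s = (1, 0, 0, 0)^T, error position = 8, corrected codeword c = 110111111001010

Compute s = H r^T mod 2 one row at a time:
  s_1 = 0 + 1 + 0 + 0 + 1 + 0 + 1 + 0 = 3 ≡ 1 (mod 2).
  s_2 = 1 + 1 + 1 + 1 + 1 + 0 + 1 + 0 = 6 ≡ 0 (mod 2).
  s_3 = 1 + 0 + 1 + 1 + 0 + 0 + 1 + 0 = 4 ≡ 0 (mod 2).
  s_4 = 1 + 0 + 1 + 1 + 1 + 0 + 0 + 0 = 4 ≡ 0 (mod 2).
s = (1, 0, 0, 0)^T — this equals column 8 of H (binary 1000), so error is at position 8.
Correct: flip bit 8 of r = 110111101001010 to get c = 110111111001010.


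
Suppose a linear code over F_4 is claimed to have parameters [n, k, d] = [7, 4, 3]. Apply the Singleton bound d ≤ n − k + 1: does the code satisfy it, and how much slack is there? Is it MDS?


Singleton RHS = n − k + 1 = 4, slack = 1, bound satisfied, not MDS.

Singleton bound: d ≤ n − k + 1.
Here n = 7, k = 4, so n − k + 1 = 4.
Given d = 3, check d ≤ 4: YES.
Slack = (n − k + 1) − d = 1.
The code is NOT MDS (slack = 1 > 0).
Description: the claimed parameters are [7, 4, 3]_4; such a code would be non-MDS.


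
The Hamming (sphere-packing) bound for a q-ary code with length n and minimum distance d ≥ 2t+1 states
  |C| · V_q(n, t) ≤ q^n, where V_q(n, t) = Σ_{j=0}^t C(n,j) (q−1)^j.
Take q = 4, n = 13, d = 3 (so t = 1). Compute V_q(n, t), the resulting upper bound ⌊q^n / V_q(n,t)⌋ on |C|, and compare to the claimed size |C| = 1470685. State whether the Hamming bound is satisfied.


V_q(n, t) = 40, q^n = 67108864, Hamming bound = 1677721, |C| = 1470685 ≤ bound (satisfied).

Step 1: Compute V_q(n, t) = Σ_{j=0}^1 C(n, j) (q−1)^j.
  j = 0: C(13,0)·(3)^0 = 1·1 = 1.
  j = 1: C(13,1)·(3)^1 = 13·3 = 39.
  V_q(n, t) = 1 + 39 = 40.
Step 2: q^n = 4^13 = 67108864.
Step 3: Hamming bound ⌊q^n / V_q(n,t)⌋ = ⌊67108864/40⌋ = 1677721.
Step 4: Compare |C| = 1470685 to 1677721: satisfied.
The claimed |C| lies below the Hamming bound.


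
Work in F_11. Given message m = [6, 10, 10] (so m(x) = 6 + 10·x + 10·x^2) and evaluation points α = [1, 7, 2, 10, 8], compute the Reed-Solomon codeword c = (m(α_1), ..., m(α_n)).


c = [4, 5, 0, 6, 0]

Message polynomial: m(x) = 6 + 10·x + 10·x^2 (mod 11).
For each evaluation point α_i, compute m(α_i) mod 11:
  α_1 = 1: Horner steps 10 → 9 → 4, so m(1) = 4.
  α_2 = 7: Horner steps 10 → 3 → 5, so m(7) = 5.
  α_3 = 2: Horner steps 10 → 8 → 0, so m(2) = 0.
  α_4 = 10: Horner steps 10 → 0 → 6, so m(10) = 6.
  α_5 = 8: Horner steps 10 → 2 → 0, so m(8) = 0.
Codeword c = [4, 5, 0, 6, 0] ∈ F_11^5.


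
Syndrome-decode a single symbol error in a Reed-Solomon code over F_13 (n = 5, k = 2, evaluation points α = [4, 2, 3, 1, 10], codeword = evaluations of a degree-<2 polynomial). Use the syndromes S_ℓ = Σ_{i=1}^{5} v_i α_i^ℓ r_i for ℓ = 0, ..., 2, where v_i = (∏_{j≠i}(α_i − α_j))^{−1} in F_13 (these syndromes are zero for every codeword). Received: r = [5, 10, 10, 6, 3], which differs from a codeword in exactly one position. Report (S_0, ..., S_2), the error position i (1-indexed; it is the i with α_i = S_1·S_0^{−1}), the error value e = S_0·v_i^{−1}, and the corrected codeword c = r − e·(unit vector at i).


S = (9, 1, 3), error at position 3, error magnitude e = 9, c = [5, 10, 1, 6, 3].

Step 1: column multipliers v_i = (∏_{j≠i}(α_i − α_j))^{−1} mod 13.
  i = 1 (α = 4): (4−2)(4−3)(4−1)(4−10) = 2·1·3·(−6) = −36 ≡ 3, so v_1 = 3^{−1} = 9 (mod 13).
  i = 2 (α = 2): (2−4)(2−3)(2−1)(2−10) = (−2)·(−1)·1·(−8) = −16 ≡ 10, so v_2 = 10^{−1} = 4 (mod 13).
  i = 3 (α = 3): (3−4)(3−2)(3−1)(3−10) = (−1)·1·2·(−7) = 14 ≡ 1, so v_3 = 1^{−1} = 1 (mod 13).
  i = 4 (α = 1): (1−4)(1−2)(1−3)(1−10) = (−3)·(−1)·(−2)·(−9) = 54 ≡ 2, so v_4 = 2^{−1} = 7 (mod 13).
  i = 5 (α = 10): (10−4)(10−2)(10−3)(10−1) = 6·8·7·9 = 3024 ≡ 8, so v_5 = 8^{−1} = 5 (mod 13).
  v = [9, 4, 1, 7, 5].
Step 2: syndromes of r = [5, 10, 10, 6, 3] (all sums mod 13).
  S_0 = Σ v_i r_i = 9·5 + 4·10 + 1·10 + 7·6 + 5·3 = 152 ≡ 9.
  S_1 = Σ v_i α_i r_i = 9·4·5 + 4·2·10 + 1·3·10 + 7·1·6 + 5·10·3 = 482 ≡ 1.
  α_i^2 mod 13 = [3, 4, 9, 1, 9].
  S_2 = Σ v_i α_i^2 r_i = 9·3·5 + 4·4·10 + 1·9·10 + 7·1·6 + 5·9·3 = 562 ≡ 3.
  S = (9, 1, 3) ≠ 0, so r is not a codeword (an error is present).
Step 3: locate the error. For a single error e at position i, S_ℓ = v_i·e·α_i^ℓ, so α_err = S_1/S_0.
  S_0^{−1} = 9^{−1} = 3 (mod 13), so α_err = 1·3 = 3 ≡ 3 = α_3. Error position i = 3.
  Consistency check: S_2/S_1 = 3·1 = 3 ≡ 3 = α_err ✓ (single-error assumption holds).
Step 4: error magnitude e = S_0/v_3 = S_0·∏_{j≠3}(α_3 − α_j) = 9·1 = 9 ≡ 9 (mod 13).
Step 5: correct position 3: c_3 = r_3 − e = 10 − 9 ≡ 1 (mod 13). Hence c = [5, 10, 1, 6, 3].
  Check: interpolating c through the α_i gives m(x) = 2 + 4·x (degree < 2) with m(α_i) = c_i for every i, so c is indeed a codeword.


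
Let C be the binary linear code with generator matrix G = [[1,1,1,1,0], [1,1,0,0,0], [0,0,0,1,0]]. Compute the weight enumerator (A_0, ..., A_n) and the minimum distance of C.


Weight distribution: A_0 = 1, A_1 = 2, A_2 = 2, A_3 = 2, A_4 = 1. Minimum distance d = 1.

Enumerate all 2^3 = 8 messages m ∈ F_2^3.
For each, compute codeword c = mG in F_2^5, then tally its weight.
  m = 000 → c = 00000, weight = 0.
  m = 100 → c = 11110, weight = 4.
  m = 010 → c = 11000, weight = 2.
  m = 110 → c = 00110, weight = 2.
  m = 001 → c = 00010, weight = 1.
  m = 101 → c = 11100, weight = 3.
  m = 011 → c = 11010, weight = 3.
  m = 111 → c = 00100, weight = 1.
Tally weights:
  weight 0: 1 codewords.
  weight 1: 2 codewords.
  weight 2: 2 codewords.
  weight 3: 2 codewords.
  weight 4: 1 codewords.
Minimum distance d = smallest w > 0 with A_w > 0 = 1.
Sanity: Σ A_w = 8 = 2^3 = 8 ✓.


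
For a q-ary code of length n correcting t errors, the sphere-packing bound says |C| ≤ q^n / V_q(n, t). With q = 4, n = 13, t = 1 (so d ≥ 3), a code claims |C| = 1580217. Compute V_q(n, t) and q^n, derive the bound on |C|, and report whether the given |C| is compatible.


V_q(n, t) = 40, q^n = 67108864, Hamming bound = 1677721, |C| = 1580217 ≤ bound (satisfied).

Step 1: Compute V_q(n, t) = Σ_{j=0}^1 C(n, j) (q−1)^j.
  j = 0: C(13,0)·(3)^0 = 1·1 = 1.
  j = 1: C(13,1)·(3)^1 = 13·3 = 39.
  V_q(n, t) = 1 + 39 = 40.
Step 2: q^n = 4^13 = 67108864.
Step 3: Hamming bound ⌊q^n / V_q(n,t)⌋ = ⌊67108864/40⌋ = 1677721.
Step 4: Compare |C| = 1580217 to 1677721: satisfied.
The claimed |C| lies below the Hamming bound.


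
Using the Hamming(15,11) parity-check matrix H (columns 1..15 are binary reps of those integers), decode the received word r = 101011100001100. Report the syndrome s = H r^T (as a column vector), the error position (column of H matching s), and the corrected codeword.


s = (0, 1, 1, 1)^T, error position = 7, corrected codeword c = 101011000001100

Compute s = H r^T mod 2 one row at a time:
  s_1 = 0 + 0 + 0 + 0 + 1 + 1 + 0 + 0 = 2 ≡ 0 (mod 2).
  s_2 = 0 + 1 + 1 + 1 + 1 + 1 + 0 + 0 = 5 ≡ 1 (mod 2).
  s_3 = 0 + 1 + 1 + 1 + 0 + 0 + 0 + 0 = 3 ≡ 1 (mod 2).
  s_4 = 1 + 1 + 1 + 1 + 0 + 0 + 1 + 0 = 5 ≡ 1 (mod 2).
s = (0, 1, 1, 1)^T — this equals column 7 of H (binary 0111), so error is at position 7.
Correct: flip bit 7 of r = 101011100001100 to get c = 101011000001100.


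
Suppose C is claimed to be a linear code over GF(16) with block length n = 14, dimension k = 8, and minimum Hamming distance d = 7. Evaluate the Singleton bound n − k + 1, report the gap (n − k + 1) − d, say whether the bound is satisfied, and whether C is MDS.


Singleton RHS = n − k + 1 = 7, slack = 0, bound satisfied, MDS.

Singleton bound: d ≤ n − k + 1.
Here n = 14, k = 8, so n − k + 1 = 7.
Given d = 7, check d ≤ 7: YES.
Slack = (n − k + 1) − d = 0.
The code is MDS (slack = 0).
Description: the claimed parameters are [14, 8, 7]_16; such a code would be MDS (meets Singleton bound).


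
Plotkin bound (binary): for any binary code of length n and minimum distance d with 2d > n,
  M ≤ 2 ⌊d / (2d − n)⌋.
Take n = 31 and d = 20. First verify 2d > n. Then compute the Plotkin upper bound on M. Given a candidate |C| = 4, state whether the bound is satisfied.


Plotkin bound M ≤ 4; given |C| = 4 ≤ bound (satisfied).

Check applicability: 2d = 40, n = 31.
2d − n = 9 > 0, so Plotkin applies.
Compute d/(2d−n) = 20/9 ≈ 2.2222.
⌊d/(2d−n)⌋ = 2.
Plotkin bound: M ≤ 2·2 = 4.
Given |C| = 4, check: satisfied.
This |C| is at the Plotkin bound.


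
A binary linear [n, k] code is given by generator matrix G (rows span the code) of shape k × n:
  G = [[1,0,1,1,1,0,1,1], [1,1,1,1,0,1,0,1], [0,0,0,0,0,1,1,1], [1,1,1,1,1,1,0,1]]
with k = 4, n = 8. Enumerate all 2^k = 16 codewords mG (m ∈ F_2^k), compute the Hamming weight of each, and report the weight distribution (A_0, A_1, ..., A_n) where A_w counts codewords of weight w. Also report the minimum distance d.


Weight distribution: A_0 = 1, A_1 = 1, A_2 = 1, A_3 = 3, A_4 = 3, A_5 = 3, A_6 = 3, A_7 = 1. Minimum distance d = 1.

Enumerate all 2^4 = 16 messages m ∈ F_2^4.
For each, compute codeword c = mG in F_2^8, then tally its weight.
  m = 0000 → c = 00000000, weight = 0.
  m = 1000 → c = 10111011, weight = 6.
  m = 0100 → c = 11110101, weight = 6.
  m = 1100 → c = 01001110, weight = 4.
  m = 0010 → c = 00000111, weight = 3.
  m = 1010 → c = 10111100, weight = 5.
  m = 0110 → c = 11110010, weight = 5.
  m = 1110 → c = 01001001, weight = 3.
  m = 0001 → c = 11111101, weight = 7.
  m = 1001 → c = 01000110, weight = 3.
  m = 0101 → c = 00001000, weight = 1.
  m = 1101 → c = 10110011, weight = 5.
  m = 0011 → c = 11111010, weight = 6.
  m = 1011 → c = 01000001, weight = 2.
  m = 0111 → c = 00001111, weight = 4.
  m = 1111 → c = 10110100, weight = 4.
Tally weights:
  weight 0: 1 codewords.
  weight 1: 1 codewords.
  weight 2: 1 codewords.
  weight 3: 3 codewords.
  weight 4: 3 codewords.
  weight 5: 3 codewords.
  weight 6: 3 codewords.
  weight 7: 1 codewords.
Minimum distance d = smallest w > 0 with A_w > 0 = 1.
Sanity: Σ A_w = 16 = 2^4 = 16 ✓.


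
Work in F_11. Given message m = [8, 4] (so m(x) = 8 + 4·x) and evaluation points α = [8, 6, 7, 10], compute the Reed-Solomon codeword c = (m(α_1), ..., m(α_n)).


c = [7, 10, 3, 4]

Message polynomial: m(x) = 8 + 4·x (mod 11).
For each evaluation point α_i, compute m(α_i) mod 11:
  α_1 = 8: Horner steps 4 → 7, so m(8) = 7.
  α_2 = 6: Horner steps 4 → 10, so m(6) = 10.
  α_3 = 7: Horner steps 4 → 3, so m(7) = 3.
  α_4 = 10: Horner steps 4 → 4, so m(10) = 4.
Codeword c = [7, 10, 3, 4] ∈ F_11^4.


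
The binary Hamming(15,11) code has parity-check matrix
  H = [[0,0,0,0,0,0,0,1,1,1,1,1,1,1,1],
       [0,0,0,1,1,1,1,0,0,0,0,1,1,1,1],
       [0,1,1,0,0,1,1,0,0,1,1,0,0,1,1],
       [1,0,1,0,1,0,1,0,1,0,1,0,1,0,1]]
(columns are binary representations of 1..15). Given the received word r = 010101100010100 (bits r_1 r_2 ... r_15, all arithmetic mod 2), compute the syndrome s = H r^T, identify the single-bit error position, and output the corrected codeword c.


s = (0, 0, 0, 1)^T, error position = 1, corrected codeword c = 110101100010100

Compute s = H r^T mod 2 one row at a time:
  s_1 = 0 + 0 + 0 + 1 + 0 + 1 + 0 + 0 = 2 ≡ 0 (mod 2).
  s_2 = 1 + 0 + 1 + 1 + 0 + 1 + 0 + 0 = 4 ≡ 0 (mod 2).
  s_3 = 1 + 0 + 1 + 1 + 0 + 1 + 0 + 0 = 4 ≡ 0 (mod 2).
  s_4 = 0 + 0 + 0 + 1 + 0 + 1 + 1 + 0 = 3 ≡ 1 (mod 2).
s = (0, 0, 0, 1)^T — this equals column 1 of H (binary 0001), so error is at position 1.
Correct: flip bit 1 of r = 010101100010100 to get c = 110101100010100.


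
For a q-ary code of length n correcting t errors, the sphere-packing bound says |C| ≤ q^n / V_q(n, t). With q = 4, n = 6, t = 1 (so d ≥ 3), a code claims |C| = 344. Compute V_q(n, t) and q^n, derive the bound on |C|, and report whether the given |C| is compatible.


V_q(n, t) = 19, q^n = 4096, Hamming bound = 215, |C| = 344 > bound (violated).

Step 1: Compute V_q(n, t) = Σ_{j=0}^1 C(n, j) (q−1)^j.
  j = 0: C(6,0)·(3)^0 = 1·1 = 1.
  j = 1: C(6,1)·(3)^1 = 6·3 = 18.
  V_q(n, t) = 1 + 18 = 19.
Step 2: q^n = 4^6 = 4096.
Step 3: Hamming bound ⌊q^n / V_q(n,t)⌋ = ⌊4096/19⌋ = 215.
Step 4: Compare |C| = 344 to 215: violated.
The claimed |C| lies above the Hamming bound, so no 4-ary code of length 6 with d ≥ 3 can have 344 codewords.


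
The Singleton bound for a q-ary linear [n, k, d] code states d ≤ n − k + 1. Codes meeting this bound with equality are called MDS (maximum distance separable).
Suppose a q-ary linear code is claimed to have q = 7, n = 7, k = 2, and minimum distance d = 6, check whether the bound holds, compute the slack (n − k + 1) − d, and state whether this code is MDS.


Singleton RHS = n − k + 1 = 6, slack = 0, bound satisfied, MDS.

Singleton bound: d ≤ n − k + 1.
Here n = 7, k = 2, so n − k + 1 = 6.
Given d = 6, check d ≤ 6: YES.
Slack = (n − k + 1) − d = 0.
The code is MDS (slack = 0).
Description: the claimed parameters are [7, 2, 6]_7; such a code would be MDS (meets Singleton bound).


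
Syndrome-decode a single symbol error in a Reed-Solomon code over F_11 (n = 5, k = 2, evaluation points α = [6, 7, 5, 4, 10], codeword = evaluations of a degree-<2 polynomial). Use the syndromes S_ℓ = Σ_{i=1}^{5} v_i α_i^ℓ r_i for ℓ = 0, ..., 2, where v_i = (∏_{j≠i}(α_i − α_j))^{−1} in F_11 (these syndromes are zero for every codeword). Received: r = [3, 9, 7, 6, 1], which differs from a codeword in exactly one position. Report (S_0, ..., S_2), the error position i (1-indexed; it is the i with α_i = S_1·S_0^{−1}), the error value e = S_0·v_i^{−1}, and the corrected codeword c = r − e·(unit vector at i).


S = (9, 10, 5), error at position 1, error magnitude e = 6, c = [8, 9, 7, 6, 1].

Step 1: column multipliers v_i = (∏_{j≠i}(α_i − α_j))^{−1} mod 11.
  i = 1 (α = 6): (6−7)(6−5)(6−4)(6−10) = (−1)·1·2·(−4) = 8 ≡ 8, so v_1 = 8^{−1} = 7 (mod 11).
  i = 2 (α = 7): (7−6)(7−5)(7−4)(7−10) = 1·2·3·(−3) = −18 ≡ 4, so v_2 = 4^{−1} = 3 (mod 11).
  i = 3 (α = 5): (5−6)(5−7)(5−4)(5−10) = (−1)·(−2)·1·(−5) = −10 ≡ 1, so v_3 = 1^{−1} = 1 (mod 11).
  i = 4 (α = 4): (4−6)(4−7)(4−5)(4−10) = (−2)·(−3)·(−1)·(−6) = 36 ≡ 3, so v_4 = 3^{−1} = 4 (mod 11).
  i = 5 (α = 10): (10−6)(10−7)(10−5)(10−4) = 4·3·5·6 = 360 ≡ 8, so v_5 = 8^{−1} = 7 (mod 11).
  v = [7, 3, 1, 4, 7].
Step 2: syndromes of r = [3, 9, 7, 6, 1] (all sums mod 11).
  S_0 = Σ v_i r_i = 7·3 + 3·9 + 1·7 + 4·6 + 7·1 = 86 ≡ 9.
  S_1 = Σ v_i α_i r_i = 7·6·3 + 3·7·9 + 1·5·7 + 4·4·6 + 7·10·1 = 516 ≡ 10.
  α_i^2 mod 11 = [3, 5, 3, 5, 1].
  S_2 = Σ v_i α_i^2 r_i = 7·3·3 + 3·5·9 + 1·3·7 + 4·5·6 + 7·1·1 = 346 ≡ 5.
  S = (9, 10, 5) ≠ 0, so r is not a codeword (an error is present).
Step 3: locate the error. For a single error e at position i, S_ℓ = v_i·e·α_i^ℓ, so α_err = S_1/S_0.
  S_0^{−1} = 9^{−1} = 5 (mod 11), so α_err = 10·5 = 50 ≡ 6 = α_1. Error position i = 1.
  Consistency check: S_2/S_1 = 5·10 = 50 ≡ 6 = α_err ✓ (single-error assumption holds).
Step 4: error magnitude e = S_0/v_1 = S_0·∏_{j≠1}(α_1 − α_j) = 9·8 = 72 ≡ 6 (mod 11).
Step 5: correct position 1: c_1 = r_1 − e = 3 − 6 ≡ 8 (mod 11). Hence c = [8, 9, 7, 6, 1].
  Check: interpolating c through the α_i gives m(x) = 2 + 1·x (degree < 2) with m(α_i) = c_i for every i, so c is indeed a codeword.


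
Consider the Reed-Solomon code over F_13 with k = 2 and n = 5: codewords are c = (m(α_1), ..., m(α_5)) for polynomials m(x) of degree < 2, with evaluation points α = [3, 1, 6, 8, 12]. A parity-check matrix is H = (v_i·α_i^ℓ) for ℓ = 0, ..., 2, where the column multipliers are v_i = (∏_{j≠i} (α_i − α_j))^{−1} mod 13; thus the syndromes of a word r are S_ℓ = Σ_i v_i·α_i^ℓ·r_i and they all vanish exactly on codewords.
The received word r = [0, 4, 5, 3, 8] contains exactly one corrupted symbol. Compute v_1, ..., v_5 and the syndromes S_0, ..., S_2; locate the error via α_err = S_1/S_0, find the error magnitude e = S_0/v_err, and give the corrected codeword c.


S = (1, 6, 10), error at position 3, error magnitude e = 11, c = [0, 4, 7, 3, 8].

Step 1: column multipliers v_i = (∏_{j≠i}(α_i − α_j))^{−1} mod 13.
  i = 1 (α = 3): (3−1)(3−6)(3−8)(3−12) = 2·(−3)·(−5)·(−9) = −270 ≡ 3, so v_1 = 3^{−1} = 9 (mod 13).
  i = 2 (α = 1): (1−3)(1−6)(1−8)(1−12) = (−2)·(−5)·(−7)·(−11) = 770 ≡ 3, so v_2 = 3^{−1} = 9 (mod 13).
  i = 3 (α = 6): (6−3)(6−1)(6−8)(6−12) = 3·5·(−2)·(−6) = 180 ≡ 11, so v_3 = 11^{−1} = 6 (mod 13).
  i = 4 (α = 8): (8−3)(8−1)(8−6)(8−12) = 5·7·2·(−4) = −280 ≡ 6, so v_4 = 6^{−1} = 11 (mod 13).
  i = 5 (α = 12): (12−3)(12−1)(12−6)(12−8) = 9·11·6·4 = 2376 ≡ 10, so v_5 = 10^{−1} = 4 (mod 13).
  v = [9, 9, 6, 11, 4].
Step 2: syndromes of r = [0, 4, 5, 3, 8] (all sums mod 13).
  S_0 = Σ v_i r_i = 9·0 + 9·4 + 6·5 + 11·3 + 4·8 = 131 ≡ 1.
  S_1 = Σ v_i α_i r_i = 9·3·0 + 9·1·4 + 6·6·5 + 11·8·3 + 4·12·8 = 864 ≡ 6.
  α_i^2 mod 13 = [9, 1, 10, 12, 1].
  S_2 = Σ v_i α_i^2 r_i = 9·9·0 + 9·1·4 + 6·10·5 + 11·12·3 + 4·1·8 = 764 ≡ 10.
  S = (1, 6, 10) ≠ 0, so r is not a codeword (an error is present).
Step 3: locate the error. For a single error e at position i, S_ℓ = v_i·e·α_i^ℓ, so α_err = S_1/S_0.
  S_0^{−1} = 1^{−1} = 1 (mod 13), so α_err = 6·1 = 6 ≡ 6 = α_3. Error position i = 3.
  Consistency check: S_2/S_1 = 10·11 = 110 ≡ 6 = α_err ✓ (single-error assumption holds).
Step 4: error magnitude e = S_0/v_3 = S_0·∏_{j≠3}(α_3 − α_j) = 1·11 = 11 ≡ 11 (mod 13).
Step 5: correct position 3: c_3 = r_3 − e = 5 − 11 ≡ 7 (mod 13). Hence c = [0, 4, 7, 3, 8].
  Check: interpolating c through the α_i gives m(x) = 6 + 11·x (degree < 2) with m(α_i) = c_i for every i, so c is indeed a codeword.


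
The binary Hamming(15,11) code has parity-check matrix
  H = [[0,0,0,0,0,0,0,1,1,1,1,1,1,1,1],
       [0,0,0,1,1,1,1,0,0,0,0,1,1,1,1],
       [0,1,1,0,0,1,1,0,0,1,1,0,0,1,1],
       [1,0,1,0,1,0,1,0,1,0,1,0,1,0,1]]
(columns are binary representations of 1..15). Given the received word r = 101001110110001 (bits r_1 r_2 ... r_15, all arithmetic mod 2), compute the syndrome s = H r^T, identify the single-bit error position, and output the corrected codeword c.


s = (0, 1, 0, 1)^T, error position = 5, corrected codeword c = 101011110110001

Compute s = H r^T mod 2 one row at a time:
  s_1 = 1 + 0 + 1 + 1 + 0 + 0 + 0 + 1 = 4 ≡ 0 (mod 2).
  s_2 = 0 + 0 + 1 + 1 + 0 + 0 + 0 + 1 = 3 ≡ 1 (mod 2).
  s_3 = 0 + 1 + 1 + 1 + 1 + 1 + 0 + 1 = 6 ≡ 0 (mod 2).
  s_4 = 1 + 1 + 0 + 1 + 0 + 1 + 0 + 1 = 5 ≡ 1 (mod 2).
s = (0, 1, 0, 1)^T — this equals column 5 of H (binary 0101), so error is at position 5.
Correct: flip bit 5 of r = 101001110110001 to get c = 101011110110001.


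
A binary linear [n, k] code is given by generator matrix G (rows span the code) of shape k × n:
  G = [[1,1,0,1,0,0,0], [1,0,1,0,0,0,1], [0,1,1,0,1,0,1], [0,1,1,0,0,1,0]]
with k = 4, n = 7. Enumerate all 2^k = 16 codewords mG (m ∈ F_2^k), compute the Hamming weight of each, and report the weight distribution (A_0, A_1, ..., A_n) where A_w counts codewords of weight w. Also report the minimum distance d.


Weight distribution: A_0 = 1, A_2 = 1, A_3 = 6, A_4 = 5, A_5 = 2, A_6 = 1. Minimum distance d = 2.

Enumerate all 2^4 = 16 messages m ∈ F_2^4.
For each, compute codeword c = mG in F_2^7, then tally its weight.
  m = 0000 → c = 0000000, weight = 0.
  m = 1000 → c = 1101000, weight = 3.
  m = 0100 → c = 1010001, weight = 3.
  m = 1100 → c = 0111001, weight = 4.
  m = 0010 → c = 0110101, weight = 4.
  m = 1010 → c = 1011101, weight = 5.
  m = 0110 → c = 1100100, weight = 3.
  m = 1110 → c = 0001100, weight = 2.
  m = 0001 → c = 0110010, weight = 3.
  m = 1001 → c = 1011010, weight = 4.
  m = 0101 → c = 1100011, weight = 4.
  m = 1101 → c = 0001011, weight = 3.
  m = 0011 → c = 0000111, weight = 3.
  m = 1011 → c = 1101111, weight = 6.
  m = 0111 → c = 1010110, weight = 4.
  m = 1111 → c = 0111110, weight = 5.
Tally weights:
  weight 0: 1 codewords.
  weight 2: 1 codewords.
  weight 3: 6 codewords.
  weight 4: 5 codewords.
  weight 5: 2 codewords.
  weight 6: 1 codewords.
Minimum distance d = smallest w > 0 with A_w > 0 = 2.
Sanity: Σ A_w = 16 = 2^4 = 16 ✓.


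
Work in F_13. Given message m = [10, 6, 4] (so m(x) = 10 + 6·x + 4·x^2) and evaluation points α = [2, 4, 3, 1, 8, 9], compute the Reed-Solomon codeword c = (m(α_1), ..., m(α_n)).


c = [12, 7, 12, 7, 2, 11]

Message polynomial: m(x) = 10 + 6·x + 4·x^2 (mod 13).
For each evaluation point α_i, compute m(α_i) mod 13:
  α_1 = 2: Horner steps 4 → 1 → 12, so m(2) = 12.
  α_2 = 4: Horner steps 4 → 9 → 7, so m(4) = 7.
  α_3 = 3: Horner steps 4 → 5 → 12, so m(3) = 12.
  α_4 = 1: Horner steps 4 → 10 → 7, so m(1) = 7.
  α_5 = 8: Horner steps 4 → 12 → 2, so m(8) = 2.
  α_6 = 9: Horner steps 4 → 3 → 11, so m(9) = 11.
Codeword c = [12, 7, 12, 7, 2, 11] ∈ F_13^6.


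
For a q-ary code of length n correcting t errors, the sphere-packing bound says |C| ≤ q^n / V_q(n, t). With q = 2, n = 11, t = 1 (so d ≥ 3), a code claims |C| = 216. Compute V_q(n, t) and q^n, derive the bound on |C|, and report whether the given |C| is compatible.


V_q(n, t) = 12, q^n = 2048, Hamming bound = 170, |C| = 216 > bound (violated).

Step 1: Compute V_q(n, t) = Σ_{j=0}^1 C(n, j) (q−1)^j.
  j = 0: C(11,0)·(1)^0 = 1·1 = 1.
  j = 1: C(11,1)·(1)^1 = 11·1 = 11.
  V_q(n, t) = 1 + 11 = 12.
Step 2: q^n = 2^11 = 2048.
Step 3: Hamming bound ⌊q^n / V_q(n,t)⌋ = ⌊2048/12⌋ = 170.
Step 4: Compare |C| = 216 to 170: violated.
The claimed |C| lies above the Hamming bound, so no 2-ary code of length 11 with d ≥ 3 can have 216 codewords.


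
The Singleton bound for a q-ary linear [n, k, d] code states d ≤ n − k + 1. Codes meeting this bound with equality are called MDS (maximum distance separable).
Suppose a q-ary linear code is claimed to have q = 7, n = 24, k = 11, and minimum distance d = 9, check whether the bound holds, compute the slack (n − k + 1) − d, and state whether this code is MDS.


Singleton RHS = n − k + 1 = 14, slack = 5, bound satisfied, not MDS.

Singleton bound: d ≤ n − k + 1.
Here n = 24, k = 11, so n − k + 1 = 14.
Given d = 9, check d ≤ 14: YES.
Slack = (n − k + 1) − d = 5.
The code is NOT MDS (slack = 5 > 0).
Description: the claimed parameters are [24, 11, 9]_7; such a code would be non-MDS.
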